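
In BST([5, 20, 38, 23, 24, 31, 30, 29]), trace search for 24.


BST root = 5
Search for 24: compare at each node
Path: [5, 20, 38, 23, 24]


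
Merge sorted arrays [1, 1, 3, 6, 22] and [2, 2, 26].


Compare heads, take smaller each step.
Merged: [1, 1, 2, 2, 3, 6, 22, 26]


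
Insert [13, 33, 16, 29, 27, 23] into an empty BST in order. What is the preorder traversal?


Root = 13; build tree by BST insertion.
Preorder traversal: [13, 33, 16, 29, 27, 23]


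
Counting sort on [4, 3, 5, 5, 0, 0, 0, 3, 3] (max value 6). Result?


Count array: [3, 0, 0, 3, 1, 2, 0]
Reconstruct: [0, 0, 0, 3, 3, 3, 4, 5, 5]


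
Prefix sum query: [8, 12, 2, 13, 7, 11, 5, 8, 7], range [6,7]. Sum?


Prefix sums: [0, 8, 20, 22, 35, 42, 53, 58, 66, 73]
Sum[6..7] = prefix[8] - prefix[6] = 66 - 53 = 13


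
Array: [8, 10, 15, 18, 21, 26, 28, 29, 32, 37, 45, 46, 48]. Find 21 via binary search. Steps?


Search for 21:
[0,12] mid=6 arr[6]=28
[0,5] mid=2 arr[2]=15
[3,5] mid=4 arr[4]=21
Total: 3 comparisons


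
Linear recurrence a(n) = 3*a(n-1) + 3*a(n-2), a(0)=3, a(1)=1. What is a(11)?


Build bottom-up:
...a(9)=119151, a(10)=451737, a(11)=3*451737+3*119151=1712664


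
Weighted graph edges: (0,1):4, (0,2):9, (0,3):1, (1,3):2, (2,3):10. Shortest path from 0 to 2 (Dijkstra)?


Dijkstra from 0:
Distances: {0: 0, 1: 3, 2: 9, 3: 1}
Shortest distance to 2 = 9, path = [0, 2]


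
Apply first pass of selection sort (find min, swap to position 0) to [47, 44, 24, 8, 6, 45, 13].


After one pass: [6, 44, 24, 8, 47, 45, 13]


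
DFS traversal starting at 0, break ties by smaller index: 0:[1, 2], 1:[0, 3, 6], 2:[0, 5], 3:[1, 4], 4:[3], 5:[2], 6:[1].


DFS stack-based: start with [0]
Visit order: [0, 1, 3, 4, 6, 2, 5]


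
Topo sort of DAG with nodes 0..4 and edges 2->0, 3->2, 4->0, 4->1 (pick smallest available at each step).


Kahn's algorithm, process smallest node first
Order: [3, 2, 4, 0, 1]


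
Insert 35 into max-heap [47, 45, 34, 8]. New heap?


Append 35: [47, 45, 34, 8, 35]
Bubble up: no swaps needed
Result: [47, 45, 34, 8, 35]


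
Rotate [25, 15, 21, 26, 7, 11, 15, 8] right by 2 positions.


Right rotate by 2: [15, 8, 25, 15, 21, 26, 7, 11]


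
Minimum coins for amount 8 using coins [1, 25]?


dp[0]=0; dp[i]=1+min(dp[i-c] for c in coins)
...dp[3]=3, dp[4]=4, dp[5]=5, dp[6]=6, dp[7]=7, dp[8]=8
Minimum coins for 8 = 8


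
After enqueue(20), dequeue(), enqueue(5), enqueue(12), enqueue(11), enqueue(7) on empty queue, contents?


enqueue(20) -> [20]
dequeue() returns 20 -> []
enqueue(5) -> [5]
enqueue(12) -> [5, 12]
enqueue(11) -> [5, 12, 11]
enqueue(7) -> [5, 12, 11, 7]
Final queue (front to back): [5, 12, 11, 7]


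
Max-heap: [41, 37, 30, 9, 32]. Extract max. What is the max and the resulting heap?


Max = 41
Replace root with last, heapify down
Resulting heap: [37, 32, 30, 9]


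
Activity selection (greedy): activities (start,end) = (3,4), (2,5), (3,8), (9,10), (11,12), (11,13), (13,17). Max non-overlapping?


Greedy: pick earliest-ending, then skip overlaps.
Selected (4 activities): [(3, 4), (9, 10), (11, 12), (13, 17)]


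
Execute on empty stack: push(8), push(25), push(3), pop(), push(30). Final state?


push(8) -> [8]
push(25) -> [8, 25]
push(3) -> [8, 25, 3]
pop() returns 3 -> [8, 25]
push(30) -> [8, 25, 30]
Final stack (bottom to top): [8, 25, 30]


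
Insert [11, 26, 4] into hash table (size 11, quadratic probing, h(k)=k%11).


Insertions: 11->slot 0; 26->slot 4; 4->slot 5
Table: [11, None, None, None, 26, 4, None, None, None, None, None]


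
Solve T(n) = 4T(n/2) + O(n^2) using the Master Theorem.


a=4, b=2, c=2. log_2(4)=2 = c=2. Case 2: O(n^c log n) = O(n^2 log n)
Complexity: O(n^2 log n)


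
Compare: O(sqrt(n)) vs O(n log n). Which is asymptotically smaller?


sublinear grows slower than linearithmic
O(sqrt(n)) is asymptotically smaller; O(n log n) grows faster


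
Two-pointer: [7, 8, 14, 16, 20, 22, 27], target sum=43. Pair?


Two pointers: lo=0, hi=6
Found pair: (16, 27) summing to 43


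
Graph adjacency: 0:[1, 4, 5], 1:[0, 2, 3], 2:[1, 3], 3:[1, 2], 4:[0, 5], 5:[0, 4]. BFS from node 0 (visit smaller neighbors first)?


BFS queue: start with [0]
Visit order: [0, 1, 4, 5, 2, 3]


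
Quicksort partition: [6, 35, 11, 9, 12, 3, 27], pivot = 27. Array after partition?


Elements <= 27 go left of pivot.
Result: [6, 11, 9, 12, 3, 27, 35], pivot at index 5


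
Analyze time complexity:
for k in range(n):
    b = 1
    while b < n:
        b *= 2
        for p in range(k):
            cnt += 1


Per nesting level: O(n) * O(log n) * O(n) [triangular over k] = O(n^2 log n)
Complexity: O(n^2 log n)


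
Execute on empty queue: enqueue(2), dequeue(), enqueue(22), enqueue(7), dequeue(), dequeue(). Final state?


enqueue(2) -> [2]
dequeue() returns 2 -> []
enqueue(22) -> [22]
enqueue(7) -> [22, 7]
dequeue() returns 22 -> [7]
dequeue() returns 7 -> []
Final queue (front to back): []


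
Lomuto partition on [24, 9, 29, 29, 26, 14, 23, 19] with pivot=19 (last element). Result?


Elements <= 19 go left of pivot.
Result: [9, 14, 19, 29, 26, 24, 23, 29], pivot at index 2


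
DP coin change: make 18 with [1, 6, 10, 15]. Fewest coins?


dp[0]=0; dp[i]=1+min(dp[i-c] for c in coins)
...dp[13]=3, dp[14]=4, dp[15]=1, dp[16]=2, dp[17]=3, dp[18]=3
Minimum coins for 18 = 3


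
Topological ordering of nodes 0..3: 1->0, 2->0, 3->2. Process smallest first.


Kahn's algorithm, process smallest node first
Order: [1, 3, 2, 0]


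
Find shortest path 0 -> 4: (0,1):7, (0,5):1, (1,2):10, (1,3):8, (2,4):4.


Dijkstra from 0:
Distances: {0: 0, 1: 7, 2: 17, 3: 15, 4: 21, 5: 1}
Shortest distance to 4 = 21, path = [0, 1, 2, 4]


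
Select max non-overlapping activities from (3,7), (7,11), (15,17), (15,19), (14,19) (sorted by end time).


Greedy: pick earliest-ending, then skip overlaps.
Selected (3 activities): [(3, 7), (7, 11), (15, 17)]


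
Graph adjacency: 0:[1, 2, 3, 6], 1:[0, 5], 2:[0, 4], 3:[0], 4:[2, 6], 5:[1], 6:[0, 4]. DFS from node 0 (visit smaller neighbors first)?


DFS stack-based: start with [0]
Visit order: [0, 1, 5, 2, 4, 6, 3]


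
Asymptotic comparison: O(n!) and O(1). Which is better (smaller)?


constant grows slower than factorial
O(1) is asymptotically smaller; O(n!) grows faster


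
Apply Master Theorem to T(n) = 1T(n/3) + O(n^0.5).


a=1, b=3, c=0.5. log_3(1)=0 < c=0.5. Case 3: O(n^c) = O(sqrt(n))
Complexity: O(sqrt(n))


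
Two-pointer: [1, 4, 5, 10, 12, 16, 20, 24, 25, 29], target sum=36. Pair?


Two pointers: lo=0, hi=9
Found pair: (12, 24) summing to 36


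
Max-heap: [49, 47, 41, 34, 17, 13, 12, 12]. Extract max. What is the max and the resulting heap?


Max = 49
Replace root with last, heapify down
Resulting heap: [47, 34, 41, 12, 17, 13, 12]


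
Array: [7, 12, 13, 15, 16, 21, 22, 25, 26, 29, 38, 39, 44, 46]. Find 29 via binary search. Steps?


Search for 29:
[0,13] mid=6 arr[6]=22
[7,13] mid=10 arr[10]=38
[7,9] mid=8 arr[8]=26
[9,9] mid=9 arr[9]=29
Total: 4 comparisons


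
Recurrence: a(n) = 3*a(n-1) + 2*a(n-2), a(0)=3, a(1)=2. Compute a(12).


Build bottom-up:
...a(10)=293472, a(11)=1045216, a(12)=3*1045216+2*293472=3722592


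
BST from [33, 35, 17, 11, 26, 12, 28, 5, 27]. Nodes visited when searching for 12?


BST root = 33
Search for 12: compare at each node
Path: [33, 17, 11, 12]


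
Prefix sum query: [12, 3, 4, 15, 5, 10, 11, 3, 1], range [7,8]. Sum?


Prefix sums: [0, 12, 15, 19, 34, 39, 49, 60, 63, 64]
Sum[7..8] = prefix[9] - prefix[7] = 64 - 60 = 4


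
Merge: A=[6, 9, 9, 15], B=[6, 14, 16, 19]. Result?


Compare heads, take smaller each step.
Merged: [6, 6, 9, 9, 14, 15, 16, 19]


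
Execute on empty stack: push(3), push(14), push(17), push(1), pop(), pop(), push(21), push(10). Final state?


push(3) -> [3]
push(14) -> [3, 14]
push(17) -> [3, 14, 17]
push(1) -> [3, 14, 17, 1]
pop() returns 1 -> [3, 14, 17]
pop() returns 17 -> [3, 14]
push(21) -> [3, 14, 21]
push(10) -> [3, 14, 21, 10]
Final stack (bottom to top): [3, 14, 21, 10]


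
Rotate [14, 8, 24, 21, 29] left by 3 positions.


Left rotate by 3: [21, 29, 14, 8, 24]


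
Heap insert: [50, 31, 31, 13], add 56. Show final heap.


Append 56: [50, 31, 31, 13, 56]
Bubble up: swap idx 4(56) with idx 1(31); swap idx 1(56) with idx 0(50)
Result: [56, 50, 31, 13, 31]


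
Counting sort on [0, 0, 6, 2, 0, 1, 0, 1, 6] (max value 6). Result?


Count array: [4, 2, 1, 0, 0, 0, 2]
Reconstruct: [0, 0, 0, 0, 1, 1, 2, 6, 6]


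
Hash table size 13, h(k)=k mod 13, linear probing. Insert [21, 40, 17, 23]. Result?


Insertions: 21->slot 8; 40->slot 1; 17->slot 4; 23->slot 10
Table: [None, 40, None, None, 17, None, None, None, 21, None, 23, None, None]


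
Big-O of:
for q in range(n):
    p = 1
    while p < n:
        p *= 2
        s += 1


Per nesting level: O(n) * O(log n) = O(n log n)
Complexity: O(n log n)


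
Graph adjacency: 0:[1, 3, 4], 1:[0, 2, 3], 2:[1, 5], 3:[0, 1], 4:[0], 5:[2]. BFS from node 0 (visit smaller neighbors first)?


BFS queue: start with [0]
Visit order: [0, 1, 3, 4, 2, 5]


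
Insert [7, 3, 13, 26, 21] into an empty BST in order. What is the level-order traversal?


Root = 7; build tree by BST insertion.
Level-Order traversal: [7, 3, 13, 26, 21]


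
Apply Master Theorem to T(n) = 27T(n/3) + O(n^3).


a=27, b=3, c=3. log_3(27)=3 = c=3. Case 2: O(n^c log n) = O(n^3 log n)
Complexity: O(n^3 log n)


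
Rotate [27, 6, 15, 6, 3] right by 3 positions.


Right rotate by 3: [15, 6, 3, 27, 6]


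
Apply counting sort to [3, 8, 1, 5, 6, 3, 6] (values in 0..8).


Count array: [0, 1, 0, 2, 0, 1, 2, 0, 1]
Reconstruct: [1, 3, 3, 5, 6, 6, 8]


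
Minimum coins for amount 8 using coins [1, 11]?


dp[0]=0; dp[i]=1+min(dp[i-c] for c in coins)
...dp[3]=3, dp[4]=4, dp[5]=5, dp[6]=6, dp[7]=7, dp[8]=8
Minimum coins for 8 = 8


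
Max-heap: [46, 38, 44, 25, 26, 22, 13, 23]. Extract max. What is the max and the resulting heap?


Max = 46
Replace root with last, heapify down
Resulting heap: [44, 38, 23, 25, 26, 22, 13]


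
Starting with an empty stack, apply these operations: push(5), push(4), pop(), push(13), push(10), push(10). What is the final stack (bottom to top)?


push(5) -> [5]
push(4) -> [5, 4]
pop() returns 4 -> [5]
push(13) -> [5, 13]
push(10) -> [5, 13, 10]
push(10) -> [5, 13, 10, 10]
Final stack (bottom to top): [5, 13, 10, 10]


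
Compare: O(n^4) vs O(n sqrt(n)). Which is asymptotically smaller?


n^1.5 grows slower than quartic
O(n sqrt(n)) is asymptotically smaller; O(n^4) grows faster


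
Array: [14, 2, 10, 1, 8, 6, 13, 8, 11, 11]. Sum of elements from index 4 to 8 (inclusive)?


Prefix sums: [0, 14, 16, 26, 27, 35, 41, 54, 62, 73, 84]
Sum[4..8] = prefix[9] - prefix[4] = 73 - 27 = 46


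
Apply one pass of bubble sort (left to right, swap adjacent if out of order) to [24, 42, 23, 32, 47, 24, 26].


After one pass: [24, 23, 32, 42, 24, 26, 47]


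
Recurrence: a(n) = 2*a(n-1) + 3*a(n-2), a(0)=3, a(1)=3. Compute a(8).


Build bottom-up:
...a(6)=1095, a(7)=3279, a(8)=2*3279+3*1095=9843


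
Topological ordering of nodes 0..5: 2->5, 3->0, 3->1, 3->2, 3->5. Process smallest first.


Kahn's algorithm, process smallest node first
Order: [3, 0, 1, 2, 4, 5]


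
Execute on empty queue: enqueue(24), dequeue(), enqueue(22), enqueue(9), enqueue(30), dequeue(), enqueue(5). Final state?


enqueue(24) -> [24]
dequeue() returns 24 -> []
enqueue(22) -> [22]
enqueue(9) -> [22, 9]
enqueue(30) -> [22, 9, 30]
dequeue() returns 22 -> [9, 30]
enqueue(5) -> [9, 30, 5]
Final queue (front to back): [9, 30, 5]


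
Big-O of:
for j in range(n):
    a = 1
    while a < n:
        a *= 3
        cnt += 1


Per nesting level: O(n) * O(log n) = O(n log n)
Complexity: O(n log n)


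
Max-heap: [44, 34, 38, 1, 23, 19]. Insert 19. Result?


Append 19: [44, 34, 38, 1, 23, 19, 19]
Bubble up: no swaps needed
Result: [44, 34, 38, 1, 23, 19, 19]


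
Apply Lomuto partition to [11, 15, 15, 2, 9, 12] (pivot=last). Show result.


Elements <= 12 go left of pivot.
Result: [11, 2, 9, 12, 15, 15], pivot at index 3


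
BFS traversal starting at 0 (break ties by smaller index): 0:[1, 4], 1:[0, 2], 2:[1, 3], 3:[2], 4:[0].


BFS queue: start with [0]
Visit order: [0, 1, 4, 2, 3]


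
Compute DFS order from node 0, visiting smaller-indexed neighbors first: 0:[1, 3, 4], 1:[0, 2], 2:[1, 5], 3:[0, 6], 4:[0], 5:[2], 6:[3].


DFS stack-based: start with [0]
Visit order: [0, 1, 2, 5, 3, 6, 4]


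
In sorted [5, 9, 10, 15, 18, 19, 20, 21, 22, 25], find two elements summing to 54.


Two pointers: lo=0, hi=9
No pair sums to 54


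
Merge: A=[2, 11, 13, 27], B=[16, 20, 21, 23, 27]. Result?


Compare heads, take smaller each step.
Merged: [2, 11, 13, 16, 20, 21, 23, 27, 27]


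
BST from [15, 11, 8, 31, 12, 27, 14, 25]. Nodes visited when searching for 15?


BST root = 15
Search for 15: compare at each node
Path: [15]


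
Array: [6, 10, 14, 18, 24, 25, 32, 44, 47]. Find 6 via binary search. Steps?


Search for 6:
[0,8] mid=4 arr[4]=24
[0,3] mid=1 arr[1]=10
[0,0] mid=0 arr[0]=6
Total: 3 comparisons


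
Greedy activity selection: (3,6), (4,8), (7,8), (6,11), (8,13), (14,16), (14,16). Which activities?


Greedy: pick earliest-ending, then skip overlaps.
Selected (4 activities): [(3, 6), (7, 8), (8, 13), (14, 16)]


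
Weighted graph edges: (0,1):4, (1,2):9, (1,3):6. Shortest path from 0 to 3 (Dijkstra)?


Dijkstra from 0:
Distances: {0: 0, 1: 4, 2: 13, 3: 10}
Shortest distance to 3 = 10, path = [0, 1, 3]


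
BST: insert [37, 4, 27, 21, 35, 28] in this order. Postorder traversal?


Root = 37; build tree by BST insertion.
Postorder traversal: [21, 28, 35, 27, 4, 37]


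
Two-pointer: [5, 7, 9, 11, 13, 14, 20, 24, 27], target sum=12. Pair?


Two pointers: lo=0, hi=8
Found pair: (5, 7) summing to 12


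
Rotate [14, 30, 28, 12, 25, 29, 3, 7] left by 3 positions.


Left rotate by 3: [12, 25, 29, 3, 7, 14, 30, 28]


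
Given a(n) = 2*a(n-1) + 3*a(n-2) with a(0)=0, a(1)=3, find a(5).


Build bottom-up:
...a(3)=21, a(4)=60, a(5)=2*60+3*21=183


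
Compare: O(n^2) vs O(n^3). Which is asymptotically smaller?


quadratic grows slower than cubic
O(n^2) is asymptotically smaller; O(n^3) grows faster


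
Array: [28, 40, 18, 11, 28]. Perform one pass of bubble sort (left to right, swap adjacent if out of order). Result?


After one pass: [28, 18, 11, 28, 40]


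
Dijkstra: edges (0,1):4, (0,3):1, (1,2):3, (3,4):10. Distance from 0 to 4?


Dijkstra from 0:
Distances: {0: 0, 1: 4, 2: 7, 3: 1, 4: 11}
Shortest distance to 4 = 11, path = [0, 3, 4]


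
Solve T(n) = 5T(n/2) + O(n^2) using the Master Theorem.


a=5, b=2, c=2. log_2(5)=2.322 > c=2. Case 1: O(n^log_b(a)) = O(n^2.322)
Complexity: O(n^2.322)


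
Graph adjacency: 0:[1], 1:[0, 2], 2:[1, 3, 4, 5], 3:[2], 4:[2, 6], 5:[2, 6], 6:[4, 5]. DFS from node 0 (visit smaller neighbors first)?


DFS stack-based: start with [0]
Visit order: [0, 1, 2, 3, 4, 6, 5]


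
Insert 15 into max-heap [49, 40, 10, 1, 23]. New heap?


Append 15: [49, 40, 10, 1, 23, 15]
Bubble up: swap idx 5(15) with idx 2(10)
Result: [49, 40, 15, 1, 23, 10]


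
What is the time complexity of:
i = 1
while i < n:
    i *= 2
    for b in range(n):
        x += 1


Per nesting level: O(log n) * O(n) = O(n log n)
Complexity: O(n log n)


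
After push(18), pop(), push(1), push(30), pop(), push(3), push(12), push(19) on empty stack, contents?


push(18) -> [18]
pop() returns 18 -> []
push(1) -> [1]
push(30) -> [1, 30]
pop() returns 30 -> [1]
push(3) -> [1, 3]
push(12) -> [1, 3, 12]
push(19) -> [1, 3, 12, 19]
Final stack (bottom to top): [1, 3, 12, 19]


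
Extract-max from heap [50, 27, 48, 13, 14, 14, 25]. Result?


Max = 50
Replace root with last, heapify down
Resulting heap: [48, 27, 25, 13, 14, 14]


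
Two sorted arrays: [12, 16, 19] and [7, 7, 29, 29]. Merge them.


Compare heads, take smaller each step.
Merged: [7, 7, 12, 16, 19, 29, 29]


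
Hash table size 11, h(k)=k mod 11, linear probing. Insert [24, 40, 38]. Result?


Insertions: 24->slot 2; 40->slot 7; 38->slot 5
Table: [None, None, 24, None, None, 38, None, 40, None, None, None]


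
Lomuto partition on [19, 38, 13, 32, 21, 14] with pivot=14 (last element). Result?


Elements <= 14 go left of pivot.
Result: [13, 14, 19, 32, 21, 38], pivot at index 1


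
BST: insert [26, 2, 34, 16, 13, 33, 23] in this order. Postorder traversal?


Root = 26; build tree by BST insertion.
Postorder traversal: [13, 23, 16, 2, 33, 34, 26]


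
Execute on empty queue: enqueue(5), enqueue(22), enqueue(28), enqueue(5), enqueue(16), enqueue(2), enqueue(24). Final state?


enqueue(5) -> [5]
enqueue(22) -> [5, 22]
enqueue(28) -> [5, 22, 28]
enqueue(5) -> [5, 22, 28, 5]
enqueue(16) -> [5, 22, 28, 5, 16]
enqueue(2) -> [5, 22, 28, 5, 16, 2]
enqueue(24) -> [5, 22, 28, 5, 16, 2, 24]
Final queue (front to back): [5, 22, 28, 5, 16, 2, 24]


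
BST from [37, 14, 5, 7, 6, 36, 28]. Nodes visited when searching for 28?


BST root = 37
Search for 28: compare at each node
Path: [37, 14, 36, 28]


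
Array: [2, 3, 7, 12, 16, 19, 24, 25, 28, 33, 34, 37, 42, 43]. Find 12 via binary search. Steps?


Search for 12:
[0,13] mid=6 arr[6]=24
[0,5] mid=2 arr[2]=7
[3,5] mid=4 arr[4]=16
[3,3] mid=3 arr[3]=12
Total: 4 comparisons


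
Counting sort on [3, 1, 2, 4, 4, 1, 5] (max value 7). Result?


Count array: [0, 2, 1, 1, 2, 1, 0, 0]
Reconstruct: [1, 1, 2, 3, 4, 4, 5]


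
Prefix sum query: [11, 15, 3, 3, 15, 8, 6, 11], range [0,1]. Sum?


Prefix sums: [0, 11, 26, 29, 32, 47, 55, 61, 72]
Sum[0..1] = prefix[2] - prefix[0] = 26 - 0 = 26


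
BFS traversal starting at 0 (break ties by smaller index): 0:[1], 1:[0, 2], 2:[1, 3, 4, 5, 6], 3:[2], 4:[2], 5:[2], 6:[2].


BFS queue: start with [0]
Visit order: [0, 1, 2, 3, 4, 5, 6]


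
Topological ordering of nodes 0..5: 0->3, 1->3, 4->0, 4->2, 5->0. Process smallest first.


Kahn's algorithm, process smallest node first
Order: [1, 4, 2, 5, 0, 3]


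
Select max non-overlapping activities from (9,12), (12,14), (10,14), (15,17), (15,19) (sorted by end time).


Greedy: pick earliest-ending, then skip overlaps.
Selected (3 activities): [(9, 12), (12, 14), (15, 17)]


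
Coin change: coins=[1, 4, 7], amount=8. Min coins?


dp[0]=0; dp[i]=1+min(dp[i-c] for c in coins)
...dp[3]=3, dp[4]=1, dp[5]=2, dp[6]=3, dp[7]=1, dp[8]=2
Minimum coins for 8 = 2


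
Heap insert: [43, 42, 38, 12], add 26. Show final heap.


Append 26: [43, 42, 38, 12, 26]
Bubble up: no swaps needed
Result: [43, 42, 38, 12, 26]


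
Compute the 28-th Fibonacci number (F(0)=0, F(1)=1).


F(n)=F(n-1)+F(n-2)
...F(26)=121393, F(27)=196418, F(28)=317811


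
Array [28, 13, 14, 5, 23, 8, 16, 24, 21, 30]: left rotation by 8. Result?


Left rotate by 8: [21, 30, 28, 13, 14, 5, 23, 8, 16, 24]


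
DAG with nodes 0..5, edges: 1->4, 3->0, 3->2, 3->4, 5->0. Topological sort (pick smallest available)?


Kahn's algorithm, process smallest node first
Order: [1, 3, 2, 4, 5, 0]


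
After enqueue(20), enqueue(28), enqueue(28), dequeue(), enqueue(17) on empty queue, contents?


enqueue(20) -> [20]
enqueue(28) -> [20, 28]
enqueue(28) -> [20, 28, 28]
dequeue() returns 20 -> [28, 28]
enqueue(17) -> [28, 28, 17]
Final queue (front to back): [28, 28, 17]


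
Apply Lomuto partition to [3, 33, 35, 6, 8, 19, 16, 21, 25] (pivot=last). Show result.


Elements <= 25 go left of pivot.
Result: [3, 6, 8, 19, 16, 21, 25, 33, 35], pivot at index 6


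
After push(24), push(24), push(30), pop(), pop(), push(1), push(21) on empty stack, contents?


push(24) -> [24]
push(24) -> [24, 24]
push(30) -> [24, 24, 30]
pop() returns 30 -> [24, 24]
pop() returns 24 -> [24]
push(1) -> [24, 1]
push(21) -> [24, 1, 21]
Final stack (bottom to top): [24, 1, 21]


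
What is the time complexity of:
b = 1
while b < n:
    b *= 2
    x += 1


Per nesting level: O(log n) = O(log n)
Complexity: O(log n)


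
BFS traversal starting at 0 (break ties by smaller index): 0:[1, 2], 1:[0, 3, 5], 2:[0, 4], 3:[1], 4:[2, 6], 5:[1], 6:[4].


BFS queue: start with [0]
Visit order: [0, 1, 2, 3, 5, 4, 6]


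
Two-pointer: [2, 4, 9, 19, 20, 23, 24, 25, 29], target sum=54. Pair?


Two pointers: lo=0, hi=8
Found pair: (25, 29) summing to 54


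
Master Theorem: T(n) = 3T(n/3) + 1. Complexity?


a=3, b=3, c=0. log_3(3)=1 > c=0. Case 1: O(n^log_b(a)) = O(n)
Complexity: O(n)


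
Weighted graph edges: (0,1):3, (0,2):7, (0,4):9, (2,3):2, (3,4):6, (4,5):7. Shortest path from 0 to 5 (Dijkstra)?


Dijkstra from 0:
Distances: {0: 0, 1: 3, 2: 7, 3: 9, 4: 9, 5: 16}
Shortest distance to 5 = 16, path = [0, 4, 5]


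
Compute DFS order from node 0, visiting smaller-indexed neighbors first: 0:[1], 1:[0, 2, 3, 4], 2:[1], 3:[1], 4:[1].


DFS stack-based: start with [0]
Visit order: [0, 1, 2, 3, 4]


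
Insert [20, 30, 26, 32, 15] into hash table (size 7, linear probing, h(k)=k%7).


Insertions: 20->slot 6; 30->slot 2; 26->slot 5; 32->slot 4; 15->slot 1
Table: [None, 15, 30, None, 32, 26, 20]


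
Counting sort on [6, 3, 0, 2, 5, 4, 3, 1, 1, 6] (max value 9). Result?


Count array: [1, 2, 1, 2, 1, 1, 2, 0, 0, 0]
Reconstruct: [0, 1, 1, 2, 3, 3, 4, 5, 6, 6]


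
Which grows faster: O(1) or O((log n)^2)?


constant grows slower than polylogarithmic
O(1) is asymptotically smaller; O((log n)^2) grows faster


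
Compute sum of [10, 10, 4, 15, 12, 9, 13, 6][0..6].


Prefix sums: [0, 10, 20, 24, 39, 51, 60, 73, 79]
Sum[0..6] = prefix[7] - prefix[0] = 73 - 0 = 73


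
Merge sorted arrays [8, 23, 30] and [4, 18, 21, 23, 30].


Compare heads, take smaller each step.
Merged: [4, 8, 18, 21, 23, 23, 30, 30]


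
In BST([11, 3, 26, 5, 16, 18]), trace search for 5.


BST root = 11
Search for 5: compare at each node
Path: [11, 3, 5]


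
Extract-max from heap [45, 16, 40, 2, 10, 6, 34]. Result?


Max = 45
Replace root with last, heapify down
Resulting heap: [40, 16, 34, 2, 10, 6]


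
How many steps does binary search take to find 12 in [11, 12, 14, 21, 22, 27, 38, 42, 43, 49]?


Search for 12:
[0,9] mid=4 arr[4]=22
[0,3] mid=1 arr[1]=12
Total: 2 comparisons


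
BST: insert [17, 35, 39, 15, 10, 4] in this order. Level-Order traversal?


Root = 17; build tree by BST insertion.
Level-Order traversal: [17, 15, 35, 10, 39, 4]


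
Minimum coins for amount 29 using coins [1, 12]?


dp[0]=0; dp[i]=1+min(dp[i-c] for c in coins)
...dp[24]=2, dp[25]=3, dp[26]=4, dp[27]=5, dp[28]=6, dp[29]=7
Minimum coins for 29 = 7


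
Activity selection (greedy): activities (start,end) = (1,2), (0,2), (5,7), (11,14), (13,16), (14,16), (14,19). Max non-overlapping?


Greedy: pick earliest-ending, then skip overlaps.
Selected (4 activities): [(1, 2), (5, 7), (11, 14), (14, 16)]


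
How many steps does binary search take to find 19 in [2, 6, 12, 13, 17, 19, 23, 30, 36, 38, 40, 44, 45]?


Search for 19:
[0,12] mid=6 arr[6]=23
[0,5] mid=2 arr[2]=12
[3,5] mid=4 arr[4]=17
[5,5] mid=5 arr[5]=19
Total: 4 comparisons


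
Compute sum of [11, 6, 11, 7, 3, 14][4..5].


Prefix sums: [0, 11, 17, 28, 35, 38, 52]
Sum[4..5] = prefix[6] - prefix[4] = 52 - 35 = 17


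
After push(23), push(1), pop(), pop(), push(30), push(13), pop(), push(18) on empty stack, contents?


push(23) -> [23]
push(1) -> [23, 1]
pop() returns 1 -> [23]
pop() returns 23 -> []
push(30) -> [30]
push(13) -> [30, 13]
pop() returns 13 -> [30]
push(18) -> [30, 18]
Final stack (bottom to top): [30, 18]


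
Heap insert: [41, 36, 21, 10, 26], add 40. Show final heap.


Append 40: [41, 36, 21, 10, 26, 40]
Bubble up: swap idx 5(40) with idx 2(21)
Result: [41, 36, 40, 10, 26, 21]


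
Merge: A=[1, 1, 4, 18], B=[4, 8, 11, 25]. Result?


Compare heads, take smaller each step.
Merged: [1, 1, 4, 4, 8, 11, 18, 25]


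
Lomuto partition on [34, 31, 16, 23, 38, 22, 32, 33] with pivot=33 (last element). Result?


Elements <= 33 go left of pivot.
Result: [31, 16, 23, 22, 32, 33, 38, 34], pivot at index 5


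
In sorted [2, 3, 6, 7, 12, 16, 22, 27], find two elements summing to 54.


Two pointers: lo=0, hi=7
No pair sums to 54


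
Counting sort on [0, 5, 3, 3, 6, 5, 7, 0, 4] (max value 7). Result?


Count array: [2, 0, 0, 2, 1, 2, 1, 1]
Reconstruct: [0, 0, 3, 3, 4, 5, 5, 6, 7]


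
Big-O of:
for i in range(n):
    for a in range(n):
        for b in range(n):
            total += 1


Per nesting level: O(n) * O(n) * O(n) = O(n^3)
Complexity: O(n^3)


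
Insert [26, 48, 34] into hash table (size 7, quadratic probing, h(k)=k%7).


Insertions: 26->slot 5; 48->slot 6; 34->slot 0
Table: [34, None, None, None, None, 26, 48]


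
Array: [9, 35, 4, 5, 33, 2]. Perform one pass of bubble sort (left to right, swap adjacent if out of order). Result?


After one pass: [9, 4, 5, 33, 2, 35]


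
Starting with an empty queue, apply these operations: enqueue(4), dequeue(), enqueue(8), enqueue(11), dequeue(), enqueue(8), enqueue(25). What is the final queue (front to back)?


enqueue(4) -> [4]
dequeue() returns 4 -> []
enqueue(8) -> [8]
enqueue(11) -> [8, 11]
dequeue() returns 8 -> [11]
enqueue(8) -> [11, 8]
enqueue(25) -> [11, 8, 25]
Final queue (front to back): [11, 8, 25]


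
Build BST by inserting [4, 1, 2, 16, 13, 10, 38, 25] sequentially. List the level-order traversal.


Root = 4; build tree by BST insertion.
Level-Order traversal: [4, 1, 16, 2, 13, 38, 10, 25]


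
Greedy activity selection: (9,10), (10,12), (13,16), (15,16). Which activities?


Greedy: pick earliest-ending, then skip overlaps.
Selected (3 activities): [(9, 10), (10, 12), (13, 16)]


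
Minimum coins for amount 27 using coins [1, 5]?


dp[0]=0; dp[i]=1+min(dp[i-c] for c in coins)
...dp[22]=6, dp[23]=7, dp[24]=8, dp[25]=5, dp[26]=6, dp[27]=7
Minimum coins for 27 = 7


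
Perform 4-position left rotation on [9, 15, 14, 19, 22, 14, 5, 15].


Left rotate by 4: [22, 14, 5, 15, 9, 15, 14, 19]


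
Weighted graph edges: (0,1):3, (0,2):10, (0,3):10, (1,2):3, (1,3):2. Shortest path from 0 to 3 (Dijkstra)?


Dijkstra from 0:
Distances: {0: 0, 1: 3, 2: 6, 3: 5}
Shortest distance to 3 = 5, path = [0, 1, 3]


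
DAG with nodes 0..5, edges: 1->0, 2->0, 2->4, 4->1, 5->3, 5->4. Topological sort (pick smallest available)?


Kahn's algorithm, process smallest node first
Order: [2, 5, 3, 4, 1, 0]


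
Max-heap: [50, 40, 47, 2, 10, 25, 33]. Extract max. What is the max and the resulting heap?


Max = 50
Replace root with last, heapify down
Resulting heap: [47, 40, 33, 2, 10, 25]


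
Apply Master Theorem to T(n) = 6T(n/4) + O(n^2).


a=6, b=4, c=2. log_4(6)=1.292 < c=2. Case 3: O(n^c) = O(n^2)
Complexity: O(n^2)


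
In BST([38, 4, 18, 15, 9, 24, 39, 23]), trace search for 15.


BST root = 38
Search for 15: compare at each node
Path: [38, 4, 18, 15]


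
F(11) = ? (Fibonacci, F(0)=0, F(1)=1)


F(n)=F(n-1)+F(n-2)
...F(9)=34, F(10)=55, F(11)=89


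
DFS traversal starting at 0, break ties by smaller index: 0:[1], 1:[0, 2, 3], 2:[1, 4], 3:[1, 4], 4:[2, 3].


DFS stack-based: start with [0]
Visit order: [0, 1, 2, 4, 3]


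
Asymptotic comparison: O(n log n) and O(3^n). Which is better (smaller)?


linearithmic grows slower than exponential (base 3)
O(n log n) is asymptotically smaller; O(3^n) grows faster


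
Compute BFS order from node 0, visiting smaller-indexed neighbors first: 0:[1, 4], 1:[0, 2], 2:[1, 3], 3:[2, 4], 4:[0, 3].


BFS queue: start with [0]
Visit order: [0, 1, 4, 2, 3]


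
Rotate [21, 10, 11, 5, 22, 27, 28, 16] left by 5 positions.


Left rotate by 5: [27, 28, 16, 21, 10, 11, 5, 22]


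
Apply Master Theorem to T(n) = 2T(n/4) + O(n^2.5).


a=2, b=4, c=2.5. log_4(2)=0.5 < c=2.5. Case 3: O(n^c) = O(n^2.500)
Complexity: O(n^2.500)


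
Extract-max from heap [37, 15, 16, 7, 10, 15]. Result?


Max = 37
Replace root with last, heapify down
Resulting heap: [16, 15, 15, 7, 10]


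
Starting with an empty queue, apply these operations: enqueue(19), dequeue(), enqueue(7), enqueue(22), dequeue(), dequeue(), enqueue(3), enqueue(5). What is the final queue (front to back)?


enqueue(19) -> [19]
dequeue() returns 19 -> []
enqueue(7) -> [7]
enqueue(22) -> [7, 22]
dequeue() returns 7 -> [22]
dequeue() returns 22 -> []
enqueue(3) -> [3]
enqueue(5) -> [3, 5]
Final queue (front to back): [3, 5]


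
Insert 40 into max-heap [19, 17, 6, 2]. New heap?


Append 40: [19, 17, 6, 2, 40]
Bubble up: swap idx 4(40) with idx 1(17); swap idx 1(40) with idx 0(19)
Result: [40, 19, 6, 2, 17]


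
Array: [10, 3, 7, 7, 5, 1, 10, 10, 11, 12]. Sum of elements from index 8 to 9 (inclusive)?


Prefix sums: [0, 10, 13, 20, 27, 32, 33, 43, 53, 64, 76]
Sum[8..9] = prefix[10] - prefix[8] = 76 - 53 = 23


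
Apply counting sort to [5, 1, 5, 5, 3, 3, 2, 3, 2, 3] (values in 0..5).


Count array: [0, 1, 2, 4, 0, 3]
Reconstruct: [1, 2, 2, 3, 3, 3, 3, 5, 5, 5]


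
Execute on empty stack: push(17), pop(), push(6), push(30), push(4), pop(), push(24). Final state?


push(17) -> [17]
pop() returns 17 -> []
push(6) -> [6]
push(30) -> [6, 30]
push(4) -> [6, 30, 4]
pop() returns 4 -> [6, 30]
push(24) -> [6, 30, 24]
Final stack (bottom to top): [6, 30, 24]


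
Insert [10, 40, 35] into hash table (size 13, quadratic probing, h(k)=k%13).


Insertions: 10->slot 10; 40->slot 1; 35->slot 9
Table: [None, 40, None, None, None, None, None, None, None, 35, 10, None, None]


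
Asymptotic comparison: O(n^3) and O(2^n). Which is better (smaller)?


cubic grows slower than exponential
O(n^3) is asymptotically smaller; O(2^n) grows faster


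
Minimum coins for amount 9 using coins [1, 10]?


dp[0]=0; dp[i]=1+min(dp[i-c] for c in coins)
...dp[4]=4, dp[5]=5, dp[6]=6, dp[7]=7, dp[8]=8, dp[9]=9
Minimum coins for 9 = 9


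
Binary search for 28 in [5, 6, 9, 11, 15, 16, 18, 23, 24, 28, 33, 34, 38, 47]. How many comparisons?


Search for 28:
[0,13] mid=6 arr[6]=18
[7,13] mid=10 arr[10]=33
[7,9] mid=8 arr[8]=24
[9,9] mid=9 arr[9]=28
Total: 4 comparisons


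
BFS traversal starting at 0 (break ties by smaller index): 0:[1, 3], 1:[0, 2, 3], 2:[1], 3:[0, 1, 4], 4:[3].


BFS queue: start with [0]
Visit order: [0, 1, 3, 2, 4]


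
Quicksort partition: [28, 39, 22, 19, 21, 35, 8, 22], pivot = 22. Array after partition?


Elements <= 22 go left of pivot.
Result: [22, 19, 21, 8, 22, 35, 39, 28], pivot at index 4


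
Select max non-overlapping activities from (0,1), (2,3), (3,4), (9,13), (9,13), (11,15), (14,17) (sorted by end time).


Greedy: pick earliest-ending, then skip overlaps.
Selected (5 activities): [(0, 1), (2, 3), (3, 4), (9, 13), (14, 17)]


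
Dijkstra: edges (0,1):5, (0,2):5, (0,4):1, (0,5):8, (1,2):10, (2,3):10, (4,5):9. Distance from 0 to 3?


Dijkstra from 0:
Distances: {0: 0, 1: 5, 2: 5, 3: 15, 4: 1, 5: 8}
Shortest distance to 3 = 15, path = [0, 2, 3]


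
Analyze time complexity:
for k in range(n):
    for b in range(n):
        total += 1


Per nesting level: O(n) * O(n) = O(n^2)
Complexity: O(n^2)


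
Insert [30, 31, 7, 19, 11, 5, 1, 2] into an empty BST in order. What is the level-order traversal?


Root = 30; build tree by BST insertion.
Level-Order traversal: [30, 7, 31, 5, 19, 1, 11, 2]


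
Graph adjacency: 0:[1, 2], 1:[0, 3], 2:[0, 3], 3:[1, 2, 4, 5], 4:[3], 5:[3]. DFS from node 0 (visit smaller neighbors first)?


DFS stack-based: start with [0]
Visit order: [0, 1, 3, 2, 4, 5]


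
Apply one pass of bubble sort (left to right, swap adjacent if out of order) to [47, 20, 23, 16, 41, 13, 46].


After one pass: [20, 23, 16, 41, 13, 46, 47]


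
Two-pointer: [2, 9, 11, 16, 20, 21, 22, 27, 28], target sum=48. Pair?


Two pointers: lo=0, hi=8
Found pair: (20, 28) summing to 48


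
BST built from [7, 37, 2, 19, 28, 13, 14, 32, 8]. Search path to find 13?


BST root = 7
Search for 13: compare at each node
Path: [7, 37, 19, 13]


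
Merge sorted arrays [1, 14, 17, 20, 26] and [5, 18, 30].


Compare heads, take smaller each step.
Merged: [1, 5, 14, 17, 18, 20, 26, 30]


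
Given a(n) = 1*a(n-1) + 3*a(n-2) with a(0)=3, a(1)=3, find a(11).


Build bottom-up:
...a(9)=3477, a(10)=8049, a(11)=1*8049+3*3477=18480


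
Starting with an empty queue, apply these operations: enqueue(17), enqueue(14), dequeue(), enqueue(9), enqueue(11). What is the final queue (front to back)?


enqueue(17) -> [17]
enqueue(14) -> [17, 14]
dequeue() returns 17 -> [14]
enqueue(9) -> [14, 9]
enqueue(11) -> [14, 9, 11]
Final queue (front to back): [14, 9, 11]


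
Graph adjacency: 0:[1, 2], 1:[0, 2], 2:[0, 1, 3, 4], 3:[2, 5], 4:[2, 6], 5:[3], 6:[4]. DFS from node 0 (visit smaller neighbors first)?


DFS stack-based: start with [0]
Visit order: [0, 1, 2, 3, 5, 4, 6]


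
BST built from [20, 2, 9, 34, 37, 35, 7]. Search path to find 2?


BST root = 20
Search for 2: compare at each node
Path: [20, 2]


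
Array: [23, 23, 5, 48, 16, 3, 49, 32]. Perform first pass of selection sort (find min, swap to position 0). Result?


After one pass: [3, 23, 5, 48, 16, 23, 49, 32]


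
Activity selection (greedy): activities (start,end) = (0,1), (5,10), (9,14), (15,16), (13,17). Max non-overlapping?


Greedy: pick earliest-ending, then skip overlaps.
Selected (3 activities): [(0, 1), (5, 10), (15, 16)]


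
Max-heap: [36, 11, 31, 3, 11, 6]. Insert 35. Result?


Append 35: [36, 11, 31, 3, 11, 6, 35]
Bubble up: swap idx 6(35) with idx 2(31)
Result: [36, 11, 35, 3, 11, 6, 31]


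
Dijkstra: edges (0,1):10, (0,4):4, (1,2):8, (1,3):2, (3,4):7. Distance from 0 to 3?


Dijkstra from 0:
Distances: {0: 0, 1: 10, 2: 18, 3: 11, 4: 4}
Shortest distance to 3 = 11, path = [0, 4, 3]


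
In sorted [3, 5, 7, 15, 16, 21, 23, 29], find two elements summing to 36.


Two pointers: lo=0, hi=7
Found pair: (7, 29) summing to 36


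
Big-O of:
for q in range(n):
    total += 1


Per nesting level: O(n) = O(n)
Complexity: O(n)


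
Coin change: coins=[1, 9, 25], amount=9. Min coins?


dp[0]=0; dp[i]=1+min(dp[i-c] for c in coins)
...dp[4]=4, dp[5]=5, dp[6]=6, dp[7]=7, dp[8]=8, dp[9]=1
Minimum coins for 9 = 1


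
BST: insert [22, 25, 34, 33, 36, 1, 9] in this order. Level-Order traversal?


Root = 22; build tree by BST insertion.
Level-Order traversal: [22, 1, 25, 9, 34, 33, 36]


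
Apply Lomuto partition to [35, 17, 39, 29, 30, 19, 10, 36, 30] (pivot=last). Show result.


Elements <= 30 go left of pivot.
Result: [17, 29, 30, 19, 10, 30, 39, 36, 35], pivot at index 5


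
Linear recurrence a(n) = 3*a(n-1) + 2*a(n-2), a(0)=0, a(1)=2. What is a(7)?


Build bottom-up:
...a(5)=278, a(6)=990, a(7)=3*990+2*278=3526


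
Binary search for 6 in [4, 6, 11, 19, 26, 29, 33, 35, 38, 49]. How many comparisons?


Search for 6:
[0,9] mid=4 arr[4]=26
[0,3] mid=1 arr[1]=6
Total: 2 comparisons


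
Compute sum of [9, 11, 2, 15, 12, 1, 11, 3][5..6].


Prefix sums: [0, 9, 20, 22, 37, 49, 50, 61, 64]
Sum[5..6] = prefix[7] - prefix[5] = 61 - 49 = 12


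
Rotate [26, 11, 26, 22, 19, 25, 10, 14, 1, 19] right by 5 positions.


Right rotate by 5: [25, 10, 14, 1, 19, 26, 11, 26, 22, 19]


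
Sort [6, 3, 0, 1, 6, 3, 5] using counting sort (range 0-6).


Count array: [1, 1, 0, 2, 0, 1, 2]
Reconstruct: [0, 1, 3, 3, 5, 6, 6]


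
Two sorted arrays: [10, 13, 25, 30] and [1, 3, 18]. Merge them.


Compare heads, take smaller each step.
Merged: [1, 3, 10, 13, 18, 25, 30]


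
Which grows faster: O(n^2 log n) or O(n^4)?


n^2 log n grows slower than quartic
O(n^2 log n) is asymptotically smaller; O(n^4) grows faster


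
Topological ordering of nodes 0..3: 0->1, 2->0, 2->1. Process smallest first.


Kahn's algorithm, process smallest node first
Order: [2, 0, 1, 3]


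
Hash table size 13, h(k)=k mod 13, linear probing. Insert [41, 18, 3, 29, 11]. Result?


Insertions: 41->slot 2; 18->slot 5; 3->slot 3; 29->slot 4; 11->slot 11
Table: [None, None, 41, 3, 29, 18, None, None, None, None, None, 11, None]


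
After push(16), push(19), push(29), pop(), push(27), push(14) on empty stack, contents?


push(16) -> [16]
push(19) -> [16, 19]
push(29) -> [16, 19, 29]
pop() returns 29 -> [16, 19]
push(27) -> [16, 19, 27]
push(14) -> [16, 19, 27, 14]
Final stack (bottom to top): [16, 19, 27, 14]


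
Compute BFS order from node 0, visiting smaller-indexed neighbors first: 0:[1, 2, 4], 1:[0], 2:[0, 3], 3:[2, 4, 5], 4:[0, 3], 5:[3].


BFS queue: start with [0]
Visit order: [0, 1, 2, 4, 3, 5]


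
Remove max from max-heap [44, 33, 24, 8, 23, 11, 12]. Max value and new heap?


Max = 44
Replace root with last, heapify down
Resulting heap: [33, 23, 24, 8, 12, 11]


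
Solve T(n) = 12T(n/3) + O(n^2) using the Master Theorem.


a=12, b=3, c=2. log_3(12)=2.262 > c=2. Case 1: O(n^log_b(a)) = O(n^2.262)
Complexity: O(n^2.262)


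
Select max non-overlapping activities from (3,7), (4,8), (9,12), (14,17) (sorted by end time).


Greedy: pick earliest-ending, then skip overlaps.
Selected (3 activities): [(3, 7), (9, 12), (14, 17)]


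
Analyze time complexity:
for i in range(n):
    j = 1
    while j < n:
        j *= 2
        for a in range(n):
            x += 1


Per nesting level: O(n) * O(log n) * O(n) = O(n^2 log n)
Complexity: O(n^2 log n)


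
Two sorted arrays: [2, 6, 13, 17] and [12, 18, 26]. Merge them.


Compare heads, take smaller each step.
Merged: [2, 6, 12, 13, 17, 18, 26]


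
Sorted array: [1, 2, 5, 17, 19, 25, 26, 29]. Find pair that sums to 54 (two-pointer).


Two pointers: lo=0, hi=7
Found pair: (25, 29) summing to 54


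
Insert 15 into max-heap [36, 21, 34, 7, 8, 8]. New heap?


Append 15: [36, 21, 34, 7, 8, 8, 15]
Bubble up: no swaps needed
Result: [36, 21, 34, 7, 8, 8, 15]


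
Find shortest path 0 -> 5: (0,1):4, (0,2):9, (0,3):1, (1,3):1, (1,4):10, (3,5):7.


Dijkstra from 0:
Distances: {0: 0, 1: 2, 2: 9, 3: 1, 4: 12, 5: 8}
Shortest distance to 5 = 8, path = [0, 3, 5]


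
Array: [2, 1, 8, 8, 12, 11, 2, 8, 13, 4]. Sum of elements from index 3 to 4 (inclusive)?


Prefix sums: [0, 2, 3, 11, 19, 31, 42, 44, 52, 65, 69]
Sum[3..4] = prefix[5] - prefix[3] = 31 - 11 = 20


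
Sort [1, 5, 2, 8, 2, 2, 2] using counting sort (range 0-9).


Count array: [0, 1, 4, 0, 0, 1, 0, 0, 1, 0]
Reconstruct: [1, 2, 2, 2, 2, 5, 8]


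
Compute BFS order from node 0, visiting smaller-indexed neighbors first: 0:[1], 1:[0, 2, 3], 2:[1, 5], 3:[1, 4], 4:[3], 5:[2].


BFS queue: start with [0]
Visit order: [0, 1, 2, 3, 5, 4]


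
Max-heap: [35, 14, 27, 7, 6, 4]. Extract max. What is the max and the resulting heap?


Max = 35
Replace root with last, heapify down
Resulting heap: [27, 14, 4, 7, 6]


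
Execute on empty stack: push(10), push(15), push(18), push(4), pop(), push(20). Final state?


push(10) -> [10]
push(15) -> [10, 15]
push(18) -> [10, 15, 18]
push(4) -> [10, 15, 18, 4]
pop() returns 4 -> [10, 15, 18]
push(20) -> [10, 15, 18, 20]
Final stack (bottom to top): [10, 15, 18, 20]


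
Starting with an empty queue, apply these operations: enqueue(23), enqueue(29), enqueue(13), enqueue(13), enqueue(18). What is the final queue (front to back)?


enqueue(23) -> [23]
enqueue(29) -> [23, 29]
enqueue(13) -> [23, 29, 13]
enqueue(13) -> [23, 29, 13, 13]
enqueue(18) -> [23, 29, 13, 13, 18]
Final queue (front to back): [23, 29, 13, 13, 18]
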